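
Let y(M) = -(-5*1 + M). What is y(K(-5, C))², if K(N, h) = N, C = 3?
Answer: 100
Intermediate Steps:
y(M) = 5 - M (y(M) = -(-5 + M) = 5 - M)
y(K(-5, C))² = (5 - 1*(-5))² = (5 + 5)² = 10² = 100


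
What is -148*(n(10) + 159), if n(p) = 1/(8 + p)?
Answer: -211862/9 ≈ -23540.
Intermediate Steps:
-148*(n(10) + 159) = -148*(1/(8 + 10) + 159) = -148*(1/18 + 159) = -148*2863/18 = -211862/9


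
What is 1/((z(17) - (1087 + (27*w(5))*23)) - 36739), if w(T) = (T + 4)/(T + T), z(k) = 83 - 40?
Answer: -10/383419 ≈ -2.6081e-5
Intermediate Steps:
z(k) = 43
w(T) = (4 + T)/(2*T) (w(T) = (4 + T)/((2*T)) = (4 + T)*(1/(2*T)) = (4 + T)/(2*T))
1/((z(17) - (1087 + (27*w(5))*23)) - 36739) = 1/((43 - (1087 + (27*((1/2)*(4 + 5)/5))*23)) - 36739) = 1/((43 - (1087 + (27*((1/2)*(1/5)*9))*23)) - 36739) = 1/((43 - (1087 + (27*(9/10))*23)) - 36739) = 1/((43 - (1087 + (243/10)*23)) - 36739) = 1/((43 - (1087 + 5589/10)) - 36739) = 1/((43 - 1*16459/10) - 36739) = 1/((43 - 16459/10) - 36739) = 1/(-16029/10 - 36739) = 1/(-383419/10) = -10/383419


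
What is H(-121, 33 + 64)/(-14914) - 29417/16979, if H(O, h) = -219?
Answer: -435006737/253224806 ≈ -1.7179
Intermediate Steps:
H(-121, 33 + 64)/(-14914) - 29417/16979 = -219/(-14914) - 29417/16979 = -219*(-1/14914) - 29417*1/16979 = 219/14914 - 29417/16979 = -435006737/253224806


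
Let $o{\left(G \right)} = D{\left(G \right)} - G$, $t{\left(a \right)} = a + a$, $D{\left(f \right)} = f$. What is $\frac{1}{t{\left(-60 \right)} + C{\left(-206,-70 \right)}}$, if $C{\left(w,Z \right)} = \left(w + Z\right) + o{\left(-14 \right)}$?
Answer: $- \frac{1}{396} \approx -0.0025253$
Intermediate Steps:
$t{\left(a \right)} = 2 a$
$o{\left(G \right)} = 0$ ($o{\left(G \right)} = G - G = 0$)
$C{\left(w,Z \right)} = Z + w$ ($C{\left(w,Z \right)} = \left(w + Z\right) + 0 = \left(Z + w\right) + 0 = Z + w$)
$\frac{1}{t{\left(-60 \right)} + C{\left(-206,-70 \right)}} = \frac{1}{2 \left(-60\right) - 276} = \frac{1}{-120 - 276} = \frac{1}{-396} = - \frac{1}{396}$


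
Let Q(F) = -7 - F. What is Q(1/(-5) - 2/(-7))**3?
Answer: -15252992/42875 ≈ -355.75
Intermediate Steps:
Q(1/(-5) - 2/(-7))**3 = (-7 - (1/(-5) - 2/(-7)))**3 = (-7 - (1*(-1/5) - 2*(-1/7)))**3 = (-7 - (-1/5 + 2/7))**3 = (-7 - 1*3/35)**3 = (-7 - 3/35)**3 = (-248/35)**3 = -15252992/42875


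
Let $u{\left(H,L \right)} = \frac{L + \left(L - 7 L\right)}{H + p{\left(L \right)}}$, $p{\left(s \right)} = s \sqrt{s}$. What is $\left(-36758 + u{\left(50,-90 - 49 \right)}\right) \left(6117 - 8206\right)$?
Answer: $\frac{206413762971228}{2688119} - \frac{201807845 i \sqrt{139}}{2688119} \approx 7.6787 \cdot 10^{7} - 885.11 i$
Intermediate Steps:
$p{\left(s \right)} = s^{\frac{3}{2}}$
$u{\left(H,L \right)} = - \frac{5 L}{H + L^{\frac{3}{2}}}$ ($u{\left(H,L \right)} = \frac{L + \left(L - 7 L\right)}{H + L^{\frac{3}{2}}} = \frac{L - 6 L}{H + L^{\frac{3}{2}}} = \frac{\left(-5\right) L}{H + L^{\frac{3}{2}}} = - \frac{5 L}{H + L^{\frac{3}{2}}}$)
$\left(-36758 + u{\left(50,-90 - 49 \right)}\right) \left(6117 - 8206\right) = \left(-36758 - \frac{5 \left(-90 - 49\right)}{50 + \left(-90 - 49\right)^{\frac{3}{2}}}\right) \left(6117 - 8206\right) = \left(-36758 - \frac{5 \left(-90 - 49\right)}{50 + \left(-90 - 49\right)^{\frac{3}{2}}}\right) \left(-2089\right) = \left(-36758 - - \frac{695}{50 + \left(-139\right)^{\frac{3}{2}}}\right) \left(-2089\right) = \left(-36758 - - \frac{695}{50 - 139 i \sqrt{139}}\right) \left(-2089\right) = \left(-36758 + \frac{695}{50 - 139 i \sqrt{139}}\right) \left(-2089\right) = 76787462 - \frac{1451855}{50 - 139 i \sqrt{139}}$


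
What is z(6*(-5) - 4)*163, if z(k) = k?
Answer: -5542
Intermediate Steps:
z(6*(-5) - 4)*163 = (6*(-5) - 4)*163 = (-30 - 4)*163 = -34*163 = -5542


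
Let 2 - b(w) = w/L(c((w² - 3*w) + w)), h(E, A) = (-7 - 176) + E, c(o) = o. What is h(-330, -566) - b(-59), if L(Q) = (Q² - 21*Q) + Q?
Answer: -112434286/218319 ≈ -515.00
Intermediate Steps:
L(Q) = Q² - 20*Q
h(E, A) = -183 + E
b(w) = 2 - w/((w² - 2*w)*(-20 + w² - 2*w)) (b(w) = 2 - w/(((w² - 3*w) + w)*(-20 + ((w² - 3*w) + w))) = 2 - w/((w² - 2*w)*(-20 + (w² - 2*w))) = 2 - w/((w² - 2*w)*(-20 + w² - 2*w)))
h(-330, -566) - b(-59) = (-183 - 330) - (1 + 2*(-2 - 59)*(20 - 1*(-59)² + 2*(-59)))/((-2 - 59)*(20 - 1*(-59)² + 2*(-59))) = -513 - (1 + 2*(-61)*(20 - 1*3481 - 118))/((-61)*(20 - 1*3481 - 118)) = -513 - (-1)*(1 + 2*(-61)*(20 - 3481 - 118))/(61*(20 - 3481 - 118)) = -513 - (-1)*(1 + 2*(-61)*(-3579))/(61*(-3579)) = -513 - (-1)*(-1)*(1 + 436638)/(61*3579) = -513 - (-1)*(-1)*436639/(61*3579) = -513 - 1*436639/218319 = -513 - 436639/218319 = -112434286/218319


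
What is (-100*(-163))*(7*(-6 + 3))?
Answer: -342300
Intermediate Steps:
(-100*(-163))*(7*(-6 + 3)) = 16300*(7*(-3)) = 16300*(-21) = -342300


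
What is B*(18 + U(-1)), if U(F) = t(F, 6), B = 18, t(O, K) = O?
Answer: 306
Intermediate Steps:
U(F) = F
B*(18 + U(-1)) = 18*(18 - 1) = 18*17 = 306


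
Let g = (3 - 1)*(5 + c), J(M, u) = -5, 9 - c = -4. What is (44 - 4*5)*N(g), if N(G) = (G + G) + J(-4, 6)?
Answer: 1608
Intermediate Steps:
c = 13 (c = 9 - 1*(-4) = 9 + 4 = 13)
g = 36 (g = (3 - 1)*(5 + 13) = 2*18 = 36)
N(G) = -5 + 2*G (N(G) = (G + G) - 5 = 2*G - 5 = -5 + 2*G)
(44 - 4*5)*N(g) = (44 - 4*5)*(-5 + 2*36) = (44 - 20)*(-5 + 72) = 24*67 = 1608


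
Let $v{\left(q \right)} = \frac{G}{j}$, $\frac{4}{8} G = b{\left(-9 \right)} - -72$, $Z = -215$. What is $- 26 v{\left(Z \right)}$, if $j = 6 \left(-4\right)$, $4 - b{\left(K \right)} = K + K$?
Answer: $\frac{611}{3} \approx 203.67$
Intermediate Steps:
$b{\left(K \right)} = 4 - 2 K$ ($b{\left(K \right)} = 4 - \left(K + K\right) = 4 - 2 K$)
$j = -24$
$G = 188$ ($G = 2 \left(\left(4 - -18\right) - -72\right) = 2 \left(\left(4 + 18\right) + 72\right) = 2 \left(22 + 72\right) = 2 \cdot 94 = 188$)
$v{\left(q \right)} = - \frac{47}{6}$ ($v{\left(q \right)} = \frac{188}{-24} = 188 \left(- \frac{1}{24}\right) = - \frac{47}{6}$)
$- 26 v{\left(Z \right)} = \left(-26\right) \left(- \frac{47}{6}\right) = \frac{611}{3}$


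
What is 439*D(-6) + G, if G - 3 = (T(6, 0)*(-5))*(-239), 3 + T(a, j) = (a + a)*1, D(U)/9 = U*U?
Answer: 152994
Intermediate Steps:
D(U) = 9*U² (D(U) = 9*(U*U) = 9*U²)
T(a, j) = -3 + 2*a (T(a, j) = -3 + (a + a)*1 = -3 + (2*a)*1 = -3 + 2*a)
G = 10758 (G = 3 + ((-3 + 2*6)*(-5))*(-239) = 3 + ((-3 + 12)*(-5))*(-239) = 3 + (9*(-5))*(-239) = 3 - 45*(-239) = 3 + 10755 = 10758)
439*D(-6) + G = 439*(9*(-6)²) + 10758 = 439*(9*36) + 10758 = 439*324 + 10758 = 142236 + 10758 = 152994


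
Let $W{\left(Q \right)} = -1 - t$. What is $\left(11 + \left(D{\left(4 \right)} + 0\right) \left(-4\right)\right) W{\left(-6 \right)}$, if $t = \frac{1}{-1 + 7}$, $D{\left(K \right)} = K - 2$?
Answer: $- \frac{7}{2} \approx -3.5$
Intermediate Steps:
$D{\left(K \right)} = -2 + K$
$t = \frac{1}{6} \approx 0.16667$
$W{\left(Q \right)} = - \frac{7}{6}$ ($W{\left(Q \right)} = -1 - \frac{1}{6} = - \frac{7}{6}$)
$\left(11 + \left(D{\left(4 \right)} + 0\right) \left(-4\right)\right) W{\left(-6 \right)} = \left(11 + \left(\left(-2 + 4\right) + 0\right) \left(-4\right)\right) \left(- \frac{7}{6}\right) = \left(11 + \left(2 + 0\right) \left(-4\right)\right) \left(- \frac{7}{6}\right) = \left(11 + 2 \left(-4\right)\right) \left(- \frac{7}{6}\right) = \left(11 - 8\right) \left(- \frac{7}{6}\right) = 3 \left(- \frac{7}{6}\right) = - \frac{7}{2}$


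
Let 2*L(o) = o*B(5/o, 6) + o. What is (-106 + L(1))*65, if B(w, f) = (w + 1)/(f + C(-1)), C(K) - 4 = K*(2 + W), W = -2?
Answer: -6838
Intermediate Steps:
C(K) = 4 (C(K) = 4 + K*(2 - 2) = 4 + K*0 = 4 + 0 = 4)
B(w, f) = (1 + w)/(4 + f) (B(w, f) = (w + 1)/(f + 4) = (1 + w)/(4 + f))
L(o) = o/2 + o*(1/10 + 1/(2*o))/2 (L(o) = (o*((1 + 5/o)/(4 + 6)) + o)/2 = (o*((1 + 5/o)/10) + o)/2 = (o*(1/10 + 1/(2*o)) + o)/2 = (o + o*(1/10 + 1/(2*o)))/2 = o/2 + o*(1/10 + 1/(2*o))/2)
(-106 + L(1))*65 = (-106 + (1/4 + (11/20)*1))*65 = (-106 + (1/4 + 11/20))*65 = (-106 + 4/5)*65 = -526/5*65 = -6838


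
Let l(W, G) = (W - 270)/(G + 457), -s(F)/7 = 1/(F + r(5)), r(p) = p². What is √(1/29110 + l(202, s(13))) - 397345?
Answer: -397345 + I*√38001556676331690/505320490 ≈ -3.9735e+5 + 0.38577*I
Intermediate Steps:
s(F) = -7/(25 + F) (s(F) = -7/(F + 5²) = -7/(F + 25) = -7/(25 + F))
l(W, G) = (-270 + W)/(457 + G)
√(1/29110 + l(202, s(13))) - 397345 = √(1/29110 + (-270 + 202)/(457 - 7/(25 + 13))) - 397345 = √(1/29110 - 68/(457 - 7/38)) - 397345 = √(1/29110 - 68/(17359/38)) - 397345 = √(1/29110 + (38/17359)*(-68)) - 397345 = √(1/29110 - 2584/17359) - 397345 = √(-75202881/505320490) - 397345 = I*√38001556676331690/505320490 - 397345 = -397345 + I*√38001556676331690/505320490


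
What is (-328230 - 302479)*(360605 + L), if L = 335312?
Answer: -438921115153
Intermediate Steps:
(-328230 - 302479)*(360605 + L) = (-328230 - 302479)*(360605 + 335312) = -630709*695917 = -438921115153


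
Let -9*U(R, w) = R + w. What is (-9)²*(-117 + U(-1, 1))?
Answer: -9477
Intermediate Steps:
U(R, w) = -R/9 - w/9 (U(R, w) = -(R + w)/9 = -R/9 - w/9)
(-9)²*(-117 + U(-1, 1)) = (-9)²*(-117 + (-⅑*(-1) - ⅑*1)) = 81*(-117 + (⅑ - ⅑)) = 81*(-117 + 0) = 81*(-117) = -9477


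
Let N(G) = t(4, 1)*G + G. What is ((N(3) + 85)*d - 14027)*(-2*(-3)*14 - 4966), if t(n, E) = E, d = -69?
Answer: 99133892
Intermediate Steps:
N(G) = 2*G (N(G) = 1*G + G = G + G = 2*G)
((N(3) + 85)*d - 14027)*(-2*(-3)*14 - 4966) = ((2*3 + 85)*(-69) - 14027)*(-2*(-3)*14 - 4966) = ((6 + 85)*(-69) - 14027)*(6*14 - 4966) = (91*(-69) - 14027)*(84 - 4966) = (-6279 - 14027)*(-4882) = -20306*(-4882) = 99133892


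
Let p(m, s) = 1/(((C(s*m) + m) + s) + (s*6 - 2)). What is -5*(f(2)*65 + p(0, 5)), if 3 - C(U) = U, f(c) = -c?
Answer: 23395/36 ≈ 649.86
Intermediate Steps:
C(U) = 3 - U
p(m, s) = 1/(1 + m + 7*s - m*s) (p(m, s) = 1/((((3 - s*m) + m) + s) + (s*6 - 2)) = 1/((((3 - m*s) + m) + s) + (6*s - 2)) = 1/((((3 - m*s) + m) + s) + (-2 + 6*s)) = 1/(((3 + m - m*s) + s) + (-2 + 6*s)) = 1/((3 + m + s - m*s) + (-2 + 6*s)) = 1/(1 + m + 7*s - m*s))
-5*(f(2)*65 + p(0, 5)) = -5*(-1*2*65 + 1/(1 + 0 + 7*5 - 1*0*5)) = -5*(-2*65 + 1/(1 + 0 + 35 + 0)) = -5*(-130 + 1/36) = -5*(-4679/36) = 23395/36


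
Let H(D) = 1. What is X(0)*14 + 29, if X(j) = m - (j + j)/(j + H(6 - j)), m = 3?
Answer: 71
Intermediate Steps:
X(j) = 3 - 2*j/(1 + j) (X(j) = 3 - (j + j)/(j + 1) = 3 - 2*j/(1 + j))
X(0)*14 + 29 = ((3 + 0)/(1 + 0))*14 + 29 = (3/1)*14 + 29 = (1*3)*14 + 29 = 3*14 + 29 = 42 + 29 = 71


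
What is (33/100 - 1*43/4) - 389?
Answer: -19971/50 ≈ -399.42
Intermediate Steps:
(33/100 - 1*43/4) - 389 = (33*(1/100) - 43*¼) - 389 = (33/100 - 43/4) - 389 = -521/50 - 389 = -19971/50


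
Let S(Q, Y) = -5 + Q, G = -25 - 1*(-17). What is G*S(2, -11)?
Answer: 24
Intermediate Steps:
G = -8 (G = -25 + 17 = -8)
G*S(2, -11) = -8*(-5 + 2) = -8*(-3) = 24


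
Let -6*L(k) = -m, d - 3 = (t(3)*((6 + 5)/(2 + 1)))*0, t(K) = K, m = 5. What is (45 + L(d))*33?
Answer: 3025/2 ≈ 1512.5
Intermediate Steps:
d = 3 (d = 3 + (3*((6 + 5)/(2 + 1)))*0 = 3 + (3*(11/3))*0 = 3 + 11*0 = 3 + 0 = 3)
L(k) = ⅚ (L(k) = -(-1)*5/6 = -⅙*(-5) = ⅚)
(45 + L(d))*33 = (45 + ⅚)*33 = (275/6)*33 = 3025/2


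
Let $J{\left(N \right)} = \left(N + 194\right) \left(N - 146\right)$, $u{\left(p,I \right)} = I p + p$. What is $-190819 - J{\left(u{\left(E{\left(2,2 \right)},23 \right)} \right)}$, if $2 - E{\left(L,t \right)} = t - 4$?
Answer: $-176319$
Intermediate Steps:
$E{\left(L,t \right)} = 6 - t$ ($E{\left(L,t \right)} = 2 - \left(t - 4\right) = 2 - \left(-4 + t\right) = 6 - t$)
$u{\left(p,I \right)} = p + I p$
$J{\left(N \right)} = \left(-146 + N\right) \left(194 + N\right)$ ($J{\left(N \right)} = \left(194 + N\right) \left(-146 + N\right) = \left(-146 + N\right) \left(194 + N\right)$)
$-190819 - J{\left(u{\left(E{\left(2,2 \right)},23 \right)} \right)} = -190819 - \left(-28324 + \left(\left(6 - 2\right) \left(1 + 23\right)\right)^{2} + 48 \left(6 - 2\right) \left(1 + 23\right)\right) = -190819 - \left(-28324 + \left(\left(6 - 2\right) 24\right)^{2} + 48 \left(6 - 2\right) 24\right) = -190819 - \left(-28324 + \left(4 \cdot 24\right)^{2} + 48 \cdot 4 \cdot 24\right) = -190819 - \left(-28324 + 96^{2} + 48 \cdot 96\right) = -190819 - \left(-28324 + 9216 + 4608\right) = -190819 - -14500 = -190819 + 14500 = -176319$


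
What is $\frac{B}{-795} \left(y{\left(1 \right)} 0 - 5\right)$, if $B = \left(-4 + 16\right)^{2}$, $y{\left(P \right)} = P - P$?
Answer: $\frac{48}{53} \approx 0.90566$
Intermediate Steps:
$y{\left(P \right)} = 0$
$B = 144$ ($B = 12^{2} = 144$)
$\frac{B}{-795} \left(y{\left(1 \right)} 0 - 5\right) = \frac{144}{-795} \left(0 \cdot 0 - 5\right) = 144 \left(- \frac{1}{795}\right) \left(0 - 5\right) = \left(- \frac{48}{265}\right) \left(-5\right) = \frac{48}{53}$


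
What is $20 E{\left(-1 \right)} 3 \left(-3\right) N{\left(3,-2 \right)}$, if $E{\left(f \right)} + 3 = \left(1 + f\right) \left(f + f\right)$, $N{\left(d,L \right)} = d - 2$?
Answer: $540$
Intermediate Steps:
$N{\left(d,L \right)} = -2 + d$
$E{\left(f \right)} = -3 + 2 f \left(1 + f\right)$ ($E{\left(f \right)} = -3 + \left(1 + f\right) \left(f + f\right) = -3 + \left(1 + f\right) 2 f = -3 + 2 f \left(1 + f\right)$)
$20 E{\left(-1 \right)} 3 \left(-3\right) N{\left(3,-2 \right)} = 20 \left(-3 + 2 \left(-1\right) + 2 \left(-1\right)^{2}\right) 3 \left(-3\right) \left(-2 + 3\right) = 20 \left(-3 - 2 + 2 \cdot 1\right) 3 \left(-3\right) 1 = 20 \left(-3 - 2 + 2\right) 3 \left(-3\right) 1 = 20 \left(-3\right) 3 \left(-3\right) 1 = 20 \left(\left(-9\right) \left(-3\right)\right) 1 = 20 \cdot 27 \cdot 1 = 540 \cdot 1 = 540$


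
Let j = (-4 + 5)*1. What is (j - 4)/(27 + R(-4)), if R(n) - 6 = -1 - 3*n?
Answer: -3/44 ≈ -0.068182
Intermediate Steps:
R(n) = 5 - 3*n (R(n) = 6 + (-1 - 3*n) = 5 - 3*n)
j = 1 (j = 1*1 = 1)
(j - 4)/(27 + R(-4)) = (1 - 4)/(27 + (5 - 3*(-4))) = -3/(27 + (5 + 12)) = -3/(27 + 17) = -3/44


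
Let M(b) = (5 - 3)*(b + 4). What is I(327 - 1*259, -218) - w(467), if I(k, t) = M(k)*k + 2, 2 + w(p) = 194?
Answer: 9602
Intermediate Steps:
w(p) = 192 (w(p) = -2 + 194 = 192)
M(b) = 8 + 2*b (M(b) = 2*(4 + b) = 8 + 2*b)
I(k, t) = 2 + k*(8 + 2*k) (I(k, t) = (8 + 2*k)*k + 2 = k*(8 + 2*k) + 2 = 2 + k*(8 + 2*k))
I(327 - 1*259, -218) - w(467) = (2 + 2*(327 - 1*259)*(4 + (327 - 1*259))) - 1*192 = (2 + 2*(327 - 259)*(4 + (327 - 259))) - 192 = (2 + 2*68*(4 + 68)) - 192 = (2 + 2*68*72) - 192 = (2 + 9792) - 192 = 9794 - 192 = 9602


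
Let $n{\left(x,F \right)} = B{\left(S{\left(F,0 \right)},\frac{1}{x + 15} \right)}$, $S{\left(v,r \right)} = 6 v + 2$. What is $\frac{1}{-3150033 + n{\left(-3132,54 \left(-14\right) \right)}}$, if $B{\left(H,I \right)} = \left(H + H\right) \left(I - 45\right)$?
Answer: $- \frac{3117}{8546720773} \approx -3.647 \cdot 10^{-7}$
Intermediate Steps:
$S{\left(v,r \right)} = 2 + 6 v$
$B{\left(H,I \right)} = 2 H \left(-45 + I\right)$
$n{\left(x,F \right)} = 2 \left(-45 + \frac{1}{15 + x}\right) \left(2 + 6 F\right)$ ($n{\left(x,F \right)} = 2 \left(2 + 6 F\right) \left(-45 + \frac{1}{x + 15}\right) = 2 \left(2 + 6 F\right) \left(-45 + \frac{1}{15 + x}\right) = 2 \left(-45 + \frac{1}{15 + x}\right) \left(2 + 6 F\right)$)
$\frac{1}{-3150033 + n{\left(-3132,54 \left(-14\right) \right)}} = \frac{1}{-3150033 - \frac{4 \left(1 + 3 \cdot 54 \left(-14\right)\right) \left(674 + 45 \left(-3132\right)\right)}{15 - 3132}} = \frac{1}{-3150033 - \frac{4 \left(1 + 3 \left(-756\right)\right) \left(674 - 140940\right)}{-3117}} = \frac{1}{-3150033 - \left(- \frac{4}{3117}\right) \left(1 - 2268\right) \left(-140266\right)} = \frac{1}{-3150033 - \left(- \frac{4}{3117}\right) \left(-2267\right) \left(-140266\right)} = \frac{1}{-3150033 + \frac{1271932088}{3117}} = \frac{1}{- \frac{8546720773}{3117}} = - \frac{3117}{8546720773}$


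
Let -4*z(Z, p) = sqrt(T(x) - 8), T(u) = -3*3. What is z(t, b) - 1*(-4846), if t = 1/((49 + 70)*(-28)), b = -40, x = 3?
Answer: 4846 - I*sqrt(17)/4 ≈ 4846.0 - 1.0308*I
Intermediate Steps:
T(u) = -9
t = -1/3332 (t = -1/28/119 = (1/119)*(-1/28) = -1/3332 ≈ -0.00030012)
z(Z, p) = -I*sqrt(17)/4 (z(Z, p) = -sqrt(-9 - 8)/4 = -I*sqrt(17)/4)
z(t, b) - 1*(-4846) = -I*sqrt(17)/4 - 1*(-4846) = -I*sqrt(17)/4 + 4846 = 4846 - I*sqrt(17)/4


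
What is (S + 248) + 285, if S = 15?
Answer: 548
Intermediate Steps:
(S + 248) + 285 = (15 + 248) + 285 = 263 + 285 = 548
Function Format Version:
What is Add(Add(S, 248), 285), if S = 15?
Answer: 548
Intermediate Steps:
Add(Add(S, 248), 285) = Add(Add(15, 248), 285) = Add(263, 285) = 548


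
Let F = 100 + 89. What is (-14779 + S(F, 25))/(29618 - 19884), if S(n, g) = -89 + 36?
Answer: -7416/4867 ≈ -1.5237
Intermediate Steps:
F = 189
S(n, g) = -53
(-14779 + S(F, 25))/(29618 - 19884) = (-14779 - 53)/(29618 - 19884) = -14832/9734 = -14832*1/9734 = -7416/4867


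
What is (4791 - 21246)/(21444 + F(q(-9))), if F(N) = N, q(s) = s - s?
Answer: -5485/7148 ≈ -0.76735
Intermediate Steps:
q(s) = 0
(4791 - 21246)/(21444 + F(q(-9))) = (4791 - 21246)/(21444 + 0) = -16455/21444 = -16455*1/21444 = -5485/7148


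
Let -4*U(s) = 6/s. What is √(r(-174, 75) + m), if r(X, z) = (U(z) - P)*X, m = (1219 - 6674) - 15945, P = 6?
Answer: I*√508813/5 ≈ 142.66*I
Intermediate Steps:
m = -21400 (m = -5455 - 15945 = -21400)
U(s) = -3/(2*s)
r(X, z) = X*(-6 - 3/(2*z)) (r(X, z) = (-3/(2*z) - 1*6)*X = (-3/(2*z) - 6)*X = (-6 - 3/(2*z))*X = X*(-6 - 3/(2*z)))
√(r(-174, 75) + m) = √((-6*(-174) - 3/2*(-174)/75) - 21400) = √((1044 - 3/2*(-174)*1/75) - 21400) = √((1044 + 87/25) - 21400) = √(26187/25 - 21400) = √(-508813/25) = I*√508813/5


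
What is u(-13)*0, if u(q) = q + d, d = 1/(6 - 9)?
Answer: 0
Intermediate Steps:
d = -⅓ (d = 1/(-3) = -⅓ ≈ -0.33333)
u(q) = -⅓ + q (u(q) = q - ⅓ = -⅓ + q)
u(-13)*0 = (-⅓ - 13)*0 = -40/3*0 = 0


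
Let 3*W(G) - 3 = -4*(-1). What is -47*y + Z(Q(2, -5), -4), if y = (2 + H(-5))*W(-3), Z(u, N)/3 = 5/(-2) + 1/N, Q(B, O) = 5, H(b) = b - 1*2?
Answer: 6481/12 ≈ 540.08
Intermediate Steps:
W(G) = 7/3 (W(G) = 1 + (-4*(-1))/3 = 1 + (⅓)*4 = 1 + 4/3 = 7/3)
H(b) = -2 + b (H(b) = b - 2 = -2 + b)
Z(u, N) = -15/2 + 3/N (Z(u, N) = 3*(5/(-2) + 1/N) = 3*(5*(-½) + 1/N) = 3*(-5/2 + 1/N) = -15/2 + 3/N)
y = -35/3 (y = (2 + (-2 - 5))*(7/3) = (2 - 7)*(7/3) = -5*7/3 = -35/3 ≈ -11.667)
-47*y + Z(Q(2, -5), -4) = -47*(-35/3) + (-15/2 + 3/(-4)) = 1645/3 + (-15/2 + 3*(-¼)) = 1645/3 + (-15/2 - ¾) = 1645/3 - 33/4 = 6481/12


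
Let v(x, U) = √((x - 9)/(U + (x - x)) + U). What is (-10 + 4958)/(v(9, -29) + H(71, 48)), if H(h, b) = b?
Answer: 237504/2333 - 4948*I*√29/2333 ≈ 101.8 - 11.421*I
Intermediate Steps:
v(x, U) = √(U + (-9 + x)/U) (v(x, U) = √((-9 + x)/(U + 0) + U) = √((-9 + x)/U + U) = √(U + (-9 + x)/U))
(-10 + 4958)/(v(9, -29) + H(71, 48)) = (-10 + 4958)/(√((-9 + 9 + (-29)²)/(-29)) + 48) = 4948/(√(-(-9 + 9 + 841)/29) + 48) = 4948/(√(-1/29*841) + 48) = 4948/(√(-29) + 48) = 4948/(I*√29 + 48) = 4948/(48 + I*√29)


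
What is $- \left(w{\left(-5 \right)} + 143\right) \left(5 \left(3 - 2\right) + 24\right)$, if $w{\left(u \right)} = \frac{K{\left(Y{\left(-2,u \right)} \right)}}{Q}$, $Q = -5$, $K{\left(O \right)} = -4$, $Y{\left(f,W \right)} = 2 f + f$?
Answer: $- \frac{20851}{5} \approx -4170.2$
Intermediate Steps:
$Y{\left(f,W \right)} = 3 f$
$w{\left(u \right)} = \frac{4}{5}$ ($w{\left(u \right)} = - \frac{4}{-5} = \left(-4\right) \left(- \frac{1}{5}\right) = \frac{4}{5}$)
$- \left(w{\left(-5 \right)} + 143\right) \left(5 \left(3 - 2\right) + 24\right) = - \left(\frac{4}{5} + 143\right) \left(5 \left(3 - 2\right) + 24\right) = - \frac{719 \left(5 \cdot 1 + 24\right)}{5} = - \frac{719 \left(5 + 24\right)}{5} = - \frac{719 \cdot 29}{5} = \left(-1\right) \frac{20851}{5} = - \frac{20851}{5}$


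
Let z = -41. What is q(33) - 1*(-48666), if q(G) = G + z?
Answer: 48658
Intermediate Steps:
q(G) = -41 + G (q(G) = G - 41 = -41 + G)
q(33) - 1*(-48666) = (-41 + 33) - 1*(-48666) = -8 + 48666 = 48658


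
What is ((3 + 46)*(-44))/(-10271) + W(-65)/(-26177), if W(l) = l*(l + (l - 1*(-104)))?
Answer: 39079622/268863967 ≈ 0.14535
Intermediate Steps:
W(l) = l*(104 + 2*l) (W(l) = l*(l + (l + 104)) = l*(l + (104 + l)) = l*(104 + 2*l))
((3 + 46)*(-44))/(-10271) + W(-65)/(-26177) = ((3 + 46)*(-44))/(-10271) + (2*(-65)*(52 - 65))/(-26177) = (49*(-44))*(-1/10271) + (2*(-65)*(-13))*(-1/26177) = -2156*(-1/10271) + 1690*(-1/26177) = 2156/10271 - 1690/26177 = 39079622/268863967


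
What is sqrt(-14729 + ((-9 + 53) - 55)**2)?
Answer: 4*I*sqrt(913) ≈ 120.86*I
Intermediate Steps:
sqrt(-14729 + ((-9 + 53) - 55)**2) = sqrt(-14729 + (44 - 55)**2) = sqrt(-14729 + (-11)**2) = sqrt(-14729 + 121) = sqrt(-14608) = 4*I*sqrt(913)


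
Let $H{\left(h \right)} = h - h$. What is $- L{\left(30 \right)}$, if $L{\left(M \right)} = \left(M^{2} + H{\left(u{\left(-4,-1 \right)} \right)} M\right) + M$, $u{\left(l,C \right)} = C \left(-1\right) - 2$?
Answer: $-930$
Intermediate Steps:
$u{\left(l,C \right)} = -2 - C$ ($u{\left(l,C \right)} = - C - 2 = -2 - C$)
$H{\left(h \right)} = 0$
$L{\left(M \right)} = M + M^{2}$ ($L{\left(M \right)} = \left(M^{2} + 0 M\right) + M = \left(M^{2} + 0\right) + M = M^{2} + M = M + M^{2}$)
$- L{\left(30 \right)} = - 30 \left(1 + 30\right) = - 30 \cdot 31 = \left(-1\right) 930 = -930$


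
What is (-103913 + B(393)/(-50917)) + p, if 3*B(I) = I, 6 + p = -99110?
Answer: -10337627724/50917 ≈ -2.0303e+5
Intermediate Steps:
p = -99116 (p = -6 - 99110 = -99116)
B(I) = I/3
(-103913 + B(393)/(-50917)) + p = (-103913 + ((⅓)*393)/(-50917)) - 99116 = (-103913 + 131*(-1/50917)) - 99116 = (-103913 - 131/50917) - 99116 = -5290938352/50917 - 99116 = -10337627724/50917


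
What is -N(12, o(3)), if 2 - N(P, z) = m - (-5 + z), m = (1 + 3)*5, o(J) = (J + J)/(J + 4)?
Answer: 155/7 ≈ 22.143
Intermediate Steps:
o(J) = 2*J/(4 + J) (o(J) = (2*J)/(4 + J) = 2*J/(4 + J))
m = 20 (m = 4*5 = 20)
N(P, z) = -23 + z (N(P, z) = 2 - (20 - (-5 + z)) = 2 - (20 + (5 - z)) = 2 - (25 - z) = 2 + (-25 + z) = -23 + z)
-N(12, o(3)) = -(-23 + 2*3/(4 + 3)) = -(-23 + 2*3/7) = -(-23 + 2*3*(⅐)) = -(-23 + 6/7) = -1*(-155/7) = 155/7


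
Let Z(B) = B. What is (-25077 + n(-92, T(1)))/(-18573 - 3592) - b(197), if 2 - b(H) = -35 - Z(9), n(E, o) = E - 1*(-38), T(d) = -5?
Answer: -994459/22165 ≈ -44.866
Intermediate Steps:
n(E, o) = 38 + E (n(E, o) = E + 38 = 38 + E)
b(H) = 46 (b(H) = 2 - (-35 - 1*9) = 2 - (-35 - 9) = 2 - 1*(-44) = 2 + 44 = 46)
(-25077 + n(-92, T(1)))/(-18573 - 3592) - b(197) = (-25077 + (38 - 92))/(-18573 - 3592) - 1*46 = (-25077 - 54)/(-22165) - 46 = -25131*(-1/22165) - 46 = 25131/22165 - 46 = -994459/22165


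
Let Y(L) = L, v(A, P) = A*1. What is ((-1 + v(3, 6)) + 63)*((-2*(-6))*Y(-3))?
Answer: -2340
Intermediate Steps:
v(A, P) = A
((-1 + v(3, 6)) + 63)*((-2*(-6))*Y(-3)) = ((-1 + 3) + 63)*(-2*(-6)*(-3)) = (2 + 63)*(12*(-3)) = 65*(-36) = -2340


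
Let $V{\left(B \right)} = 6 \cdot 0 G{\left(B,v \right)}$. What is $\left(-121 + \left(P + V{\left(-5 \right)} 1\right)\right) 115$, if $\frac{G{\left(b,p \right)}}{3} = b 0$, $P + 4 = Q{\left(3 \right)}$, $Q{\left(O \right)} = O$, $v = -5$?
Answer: $-14030$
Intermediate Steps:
$P = -1$ ($P = -4 + 3 = -1$)
$G{\left(b,p \right)} = 0$ ($G{\left(b,p \right)} = 3 b 0 = 3 \cdot 0 = 0$)
$V{\left(B \right)} = 0$ ($V{\left(B \right)} = 6 \cdot 0 \cdot 0 = 0 \cdot 0 = 0$)
$\left(-121 + \left(P + V{\left(-5 \right)} 1\right)\right) 115 = \left(-121 + \left(-1 + 0 \cdot 1\right)\right) 115 = \left(-121 + \left(-1 + 0\right)\right) 115 = \left(-121 - 1\right) 115 = \left(-122\right) 115 = -14030$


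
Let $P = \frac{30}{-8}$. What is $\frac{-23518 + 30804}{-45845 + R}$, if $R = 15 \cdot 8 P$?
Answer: $- \frac{7286}{46295} \approx -0.15738$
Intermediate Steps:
$P = - \frac{15}{4}$ ($P = 30 \left(- \frac{1}{8}\right) = - \frac{15}{4} \approx -3.75$)
$R = -450$ ($R = 15 \cdot 8 \left(- \frac{15}{4}\right) = 120 \left(- \frac{15}{4}\right) = -450$)
$\frac{-23518 + 30804}{-45845 + R} = \frac{-23518 + 30804}{-45845 - 450} = \frac{7286}{-46295} = 7286 \left(- \frac{1}{46295}\right) = - \frac{7286}{46295}$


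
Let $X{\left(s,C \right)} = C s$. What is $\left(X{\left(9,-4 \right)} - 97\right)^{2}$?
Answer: $17689$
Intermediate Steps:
$\left(X{\left(9,-4 \right)} - 97\right)^{2} = \left(\left(-4\right) 9 - 97\right)^{2} = \left(-36 - 97\right)^{2} = \left(-133\right)^{2} = 17689$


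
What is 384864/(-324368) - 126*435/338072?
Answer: -34748673/25765916 ≈ -1.3486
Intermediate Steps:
384864/(-324368) - 126*435/338072 = 384864*(-1/324368) - 54810*1/338072 = -1266/1067 - 3915/24148 = -34748673/25765916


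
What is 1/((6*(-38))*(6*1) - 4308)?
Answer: -1/5676 ≈ -0.00017618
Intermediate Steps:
1/((6*(-38))*(6*1) - 4308) = 1/(-228*6 - 4308) = 1/(-1368 - 4308) = 1/(-5676) = -1/5676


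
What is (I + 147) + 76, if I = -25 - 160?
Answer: 38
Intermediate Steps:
I = -185
(I + 147) + 76 = (-185 + 147) + 76 = -38 + 76 = 38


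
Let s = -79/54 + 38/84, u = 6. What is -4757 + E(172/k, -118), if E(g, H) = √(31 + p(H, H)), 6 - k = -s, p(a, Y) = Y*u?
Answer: -4757 + I*√677 ≈ -4757.0 + 26.019*I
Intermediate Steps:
s = -191/189 (s = -79*1/54 + 38*(1/84) = -79/54 + 19/42 = -191/189 ≈ -1.0106)
p(a, Y) = 6*Y (p(a, Y) = Y*6 = 6*Y)
k = 943/189 (k = 6 - (-1)*(-191)/189 = 6 - 1*191/189 = 6 - 191/189 = 943/189 ≈ 4.9894)
E(g, H) = √(31 + 6*H)
-4757 + E(172/k, -118) = -4757 + √(31 + 6*(-118)) = -4757 + √(31 - 708) = -4757 + √(-677) = -4757 + I*√677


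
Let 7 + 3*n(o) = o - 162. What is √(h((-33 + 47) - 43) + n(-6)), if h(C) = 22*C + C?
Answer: 8*I*√102/3 ≈ 26.932*I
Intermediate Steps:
n(o) = -169/3 + o/3 (n(o) = -7/3 + (o - 162)/3 = -7/3 + (-162 + o)/3 = -7/3 + (-54 + o/3) = -169/3 + o/3)
h(C) = 23*C
√(h((-33 + 47) - 43) + n(-6)) = √(23*((-33 + 47) - 43) + (-169/3 + (⅓)*(-6))) = √(23*(14 - 43) + (-169/3 - 2)) = √(23*(-29) - 175/3) = √(-667 - 175/3) = √(-2176/3) = 8*I*√102/3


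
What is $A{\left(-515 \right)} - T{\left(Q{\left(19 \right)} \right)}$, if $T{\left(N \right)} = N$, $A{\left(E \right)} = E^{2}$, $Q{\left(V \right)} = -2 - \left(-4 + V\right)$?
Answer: $265242$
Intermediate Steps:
$Q{\left(V \right)} = 2 - V$
$A{\left(-515 \right)} - T{\left(Q{\left(19 \right)} \right)} = \left(-515\right)^{2} - \left(2 - 19\right) = 265225 - \left(2 - 19\right) = 265225 - -17 = 265225 + 17 = 265242$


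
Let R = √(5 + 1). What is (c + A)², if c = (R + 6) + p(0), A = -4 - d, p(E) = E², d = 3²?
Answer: (7 - √6)² ≈ 20.707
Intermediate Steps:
d = 9
R = √6 ≈ 2.4495
A = -13 (A = -4 - 1*9 = -4 - 9 = -13)
c = 6 + √6 (c = (√6 + 6) + 0² = (6 + √6) + 0 = 6 + √6 ≈ 8.4495)
(c + A)² = ((6 + √6) - 13)² = (-7 + √6)²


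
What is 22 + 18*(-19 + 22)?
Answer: 76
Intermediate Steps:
22 + 18*(-19 + 22) = 22 + 18*3 = 22 + 54 = 76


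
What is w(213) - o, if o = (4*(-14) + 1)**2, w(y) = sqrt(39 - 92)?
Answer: -3025 + I*sqrt(53) ≈ -3025.0 + 7.2801*I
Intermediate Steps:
w(y) = I*sqrt(53) (w(y) = sqrt(-53) = I*sqrt(53))
o = 3025 (o = (-56 + 1)**2 = (-55)**2 = 3025)
w(213) - o = I*sqrt(53) - 1*3025 = I*sqrt(53) - 3025 = -3025 + I*sqrt(53)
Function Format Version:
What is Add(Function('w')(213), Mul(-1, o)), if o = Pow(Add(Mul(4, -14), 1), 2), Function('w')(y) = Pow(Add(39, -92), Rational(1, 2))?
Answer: Add(-3025, Mul(I, Pow(53, Rational(1, 2)))) ≈ Add(-3025.0, Mul(7.2801, I))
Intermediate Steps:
Function('w')(y) = Mul(I, Pow(53, Rational(1, 2))) (Function('w')(y) = Pow(-53, Rational(1, 2)) = Mul(I, Pow(53, Rational(1, 2))))
o = 3025 (o = Pow(Add(-56, 1), 2) = Pow(-55, 2) = 3025)
Add(Function('w')(213), Mul(-1, o)) = Add(Mul(I, Pow(53, Rational(1, 2))), Mul(-1, 3025)) = Add(Mul(I, Pow(53, Rational(1, 2))), -3025) = Add(-3025, Mul(I, Pow(53, Rational(1, 2))))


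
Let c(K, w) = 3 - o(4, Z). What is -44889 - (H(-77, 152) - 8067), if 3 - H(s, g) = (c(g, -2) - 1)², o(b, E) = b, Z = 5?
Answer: -36821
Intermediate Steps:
c(K, w) = -1 (c(K, w) = 3 - 1*4 = 3 - 4 = -1)
H(s, g) = -1 (H(s, g) = 3 - (-1 - 1)² = 3 - 1*(-2)² = 3 - 1*4 = 3 - 4 = -1)
-44889 - (H(-77, 152) - 8067) = -44889 - (-1 - 8067) = -44889 - 1*(-8068) = -44889 + 8068 = -36821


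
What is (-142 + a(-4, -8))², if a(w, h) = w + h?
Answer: 23716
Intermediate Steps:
a(w, h) = h + w
(-142 + a(-4, -8))² = (-142 + (-8 - 4))² = (-142 - 12)² = (-154)² = 23716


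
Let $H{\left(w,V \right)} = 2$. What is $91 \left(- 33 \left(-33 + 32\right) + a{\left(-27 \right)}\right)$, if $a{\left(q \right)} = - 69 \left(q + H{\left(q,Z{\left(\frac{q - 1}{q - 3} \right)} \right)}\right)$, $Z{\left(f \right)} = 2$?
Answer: $159978$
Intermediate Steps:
$a{\left(q \right)} = -138 - 69 q$ ($a{\left(q \right)} = - 69 \left(q + 2\right) = - 69 \left(2 + q\right) = -138 - 69 q$)
$91 \left(- 33 \left(-33 + 32\right) + a{\left(-27 \right)}\right) = 91 \left(- 33 \left(-33 + 32\right) - -1725\right) = 91 \left(\left(-33\right) \left(-1\right) + \left(-138 + 1863\right)\right) = 91 \left(33 + 1725\right) = 91 \cdot 1758 = 159978$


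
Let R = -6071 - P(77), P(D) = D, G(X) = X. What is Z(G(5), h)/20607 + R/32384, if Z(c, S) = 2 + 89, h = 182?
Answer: -30936223/166834272 ≈ -0.18543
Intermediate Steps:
R = -6148 (R = -6071 - 1*77 = -6071 - 77 = -6148)
Z(c, S) = 91
Z(G(5), h)/20607 + R/32384 = 91/20607 - 6148/32384 = 91*(1/20607) - 6148*1/32384 = 91/20607 - 1537/8096 = -30936223/166834272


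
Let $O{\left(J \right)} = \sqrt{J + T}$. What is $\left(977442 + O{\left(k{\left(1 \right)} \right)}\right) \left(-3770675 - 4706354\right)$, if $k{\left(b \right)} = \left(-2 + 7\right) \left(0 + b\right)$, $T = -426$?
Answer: $-8285804179818 - 8477029 i \sqrt{421} \approx -8.2858 \cdot 10^{12} - 1.7393 \cdot 10^{8} i$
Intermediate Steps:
$k{\left(b \right)} = 5 b$
$O{\left(J \right)} = \sqrt{-426 + J}$ ($O{\left(J \right)} = \sqrt{J - 426} = \sqrt{-426 + J}$)
$\left(977442 + O{\left(k{\left(1 \right)} \right)}\right) \left(-3770675 - 4706354\right) = \left(977442 + \sqrt{-426 + 5 \cdot 1}\right) \left(-3770675 - 4706354\right) = \left(977442 + \sqrt{-426 + 5}\right) \left(-8477029\right) = \left(977442 + \sqrt{-421}\right) \left(-8477029\right) = \left(977442 + i \sqrt{421}\right) \left(-8477029\right) = -8285804179818 - 8477029 i \sqrt{421}$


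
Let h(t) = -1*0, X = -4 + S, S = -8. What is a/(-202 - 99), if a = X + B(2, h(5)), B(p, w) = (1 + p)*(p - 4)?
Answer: 18/301 ≈ 0.059801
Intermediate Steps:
X = -12 (X = -4 - 8 = -12)
h(t) = 0
B(p, w) = (1 + p)*(-4 + p)
a = -18 (a = -12 + (-4 + 2² - 3*2) = -12 + (-4 + 4 - 6) = -12 - 6 = -18)
a/(-202 - 99) = -18/(-202 - 99) = -18/(-301) = -1/301*(-18) = 18/301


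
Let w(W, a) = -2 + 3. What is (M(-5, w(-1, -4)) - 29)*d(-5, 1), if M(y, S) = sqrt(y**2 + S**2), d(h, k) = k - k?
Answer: 0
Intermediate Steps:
w(W, a) = 1
d(h, k) = 0
M(y, S) = sqrt(S**2 + y**2)
(M(-5, w(-1, -4)) - 29)*d(-5, 1) = (sqrt(1**2 + (-5)**2) - 29)*0 = (sqrt(1 + 25) - 29)*0 = (sqrt(26) - 29)*0 = (-29 + sqrt(26))*0 = 0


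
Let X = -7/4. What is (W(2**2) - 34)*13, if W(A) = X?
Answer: -1859/4 ≈ -464.75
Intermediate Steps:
X = -7/4 (X = -7*1/4 = -7/4 ≈ -1.7500)
W(A) = -7/4
(W(2**2) - 34)*13 = (-7/4 - 34)*13 = -143/4*13 = -1859/4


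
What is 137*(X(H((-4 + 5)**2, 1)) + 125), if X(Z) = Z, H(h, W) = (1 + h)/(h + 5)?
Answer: 51512/3 ≈ 17171.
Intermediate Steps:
H(h, W) = (1 + h)/(5 + h)
137*(X(H((-4 + 5)**2, 1)) + 125) = 137*((1 + (-4 + 5)**2)/(5 + (-4 + 5)**2) + 125) = 137*((1 + 1**2)/(5 + 1**2) + 125) = 137*((1 + 1)/(5 + 1) + 125) = 137*(2/6 + 125) = 137*((1/6)*2 + 125) = 137*(1/3 + 125) = 137*(376/3) = 51512/3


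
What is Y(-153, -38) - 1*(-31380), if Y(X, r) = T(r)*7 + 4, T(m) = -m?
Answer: 31650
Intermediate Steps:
Y(X, r) = 4 - 7*r (Y(X, r) = -r*7 + 4 = -7*r + 4 = 4 - 7*r)
Y(-153, -38) - 1*(-31380) = (4 - 7*(-38)) - 1*(-31380) = (4 + 266) + 31380 = 270 + 31380 = 31650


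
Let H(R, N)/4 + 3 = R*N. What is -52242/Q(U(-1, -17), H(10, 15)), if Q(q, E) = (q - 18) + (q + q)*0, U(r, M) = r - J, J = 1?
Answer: 26121/10 ≈ 2612.1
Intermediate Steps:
U(r, M) = -1 + r (U(r, M) = r - 1*1 = r - 1 = -1 + r)
H(R, N) = -12 + 4*N*R (H(R, N) = -12 + 4*(R*N) = -12 + 4*(N*R) = -12 + 4*N*R)
Q(q, E) = -18 + q (Q(q, E) = (-18 + q) + (2*q)*0 = (-18 + q) + 0 = -18 + q)
-52242/Q(U(-1, -17), H(10, 15)) = -52242/(-18 + (-1 - 1)) = -52242/(-18 - 2) = -52242/(-20) = -52242*(-1/20) = 26121/10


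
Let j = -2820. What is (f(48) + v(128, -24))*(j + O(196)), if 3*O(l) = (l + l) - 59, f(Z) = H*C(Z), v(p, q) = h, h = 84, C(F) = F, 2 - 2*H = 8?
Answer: 162540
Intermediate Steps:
H = -3 (H = 1 - ½*8 = 1 - 4 = -3)
v(p, q) = 84
f(Z) = -3*Z
O(l) = -59/3 + 2*l/3 (O(l) = ((l + l) - 59)/3 = (2*l - 59)/3 = (-59 + 2*l)/3 = -59/3 + 2*l/3)
(f(48) + v(128, -24))*(j + O(196)) = (-3*48 + 84)*(-2820 + (-59/3 + (⅔)*196)) = (-144 + 84)*(-2820 + (-59/3 + 392/3)) = -60*(-2820 + 111) = -60*(-2709) = 162540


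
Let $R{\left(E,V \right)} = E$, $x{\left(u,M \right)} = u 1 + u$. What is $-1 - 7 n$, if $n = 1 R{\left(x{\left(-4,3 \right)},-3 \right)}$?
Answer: $55$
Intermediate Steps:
$x{\left(u,M \right)} = 2 u$ ($x{\left(u,M \right)} = u + u = 2 u$)
$n = -8$ ($n = 1 \cdot 2 \left(-4\right) = 1 \left(-8\right) = -8$)
$-1 - 7 n = -1 - -56 = -1 + 56 = 55$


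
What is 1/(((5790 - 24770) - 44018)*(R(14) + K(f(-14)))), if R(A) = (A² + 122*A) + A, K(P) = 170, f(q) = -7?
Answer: -1/131539824 ≈ -7.6023e-9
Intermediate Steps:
R(A) = A² + 123*A
1/(((5790 - 24770) - 44018)*(R(14) + K(f(-14)))) = 1/(((5790 - 24770) - 44018)*(14*(123 + 14) + 170)) = 1/((-18980 - 44018)*(14*137 + 170)) = 1/(-62998*(1918 + 170)) = 1/(-62998*2088) = 1/(-131539824) = -1/131539824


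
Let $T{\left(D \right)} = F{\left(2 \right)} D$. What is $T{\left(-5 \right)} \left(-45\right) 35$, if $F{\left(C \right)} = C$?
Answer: $15750$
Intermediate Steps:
$T{\left(D \right)} = 2 D$
$T{\left(-5 \right)} \left(-45\right) 35 = 2 \left(-5\right) \left(-45\right) 35 = \left(-10\right) \left(-45\right) 35 = 450 \cdot 35 = 15750$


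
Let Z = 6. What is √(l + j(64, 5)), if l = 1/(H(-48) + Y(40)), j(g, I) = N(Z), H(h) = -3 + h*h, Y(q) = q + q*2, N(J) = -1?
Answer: 22*I*√1345/807 ≈ 0.99979*I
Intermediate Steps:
Y(q) = 3*q (Y(q) = q + 2*q = 3*q)
H(h) = -3 + h²
j(g, I) = -1
l = 1/2421 (l = 1/((-3 + (-48)²) + 3*40) = 1/((-3 + 2304) + 120) = 1/(2301 + 120) = 1/2421 ≈ 0.00041305)
√(l + j(64, 5)) = √(1/2421 - 1) = √(-2420/2421) = 22*I*√1345/807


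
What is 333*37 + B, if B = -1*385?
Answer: 11936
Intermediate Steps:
B = -385
333*37 + B = 333*37 - 385 = 12321 - 385 = 11936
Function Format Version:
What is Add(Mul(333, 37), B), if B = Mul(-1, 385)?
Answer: 11936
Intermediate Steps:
B = -385
Add(Mul(333, 37), B) = Add(Mul(333, 37), -385) = Add(12321, -385) = 11936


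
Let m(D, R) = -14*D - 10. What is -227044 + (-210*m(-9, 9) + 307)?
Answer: -251097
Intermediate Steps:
m(D, R) = -10 - 14*D
-227044 + (-210*m(-9, 9) + 307) = -227044 + (-210*(-10 - 14*(-9)) + 307) = -227044 + (-210*(-10 + 126) + 307) = -227044 + (-210*116 + 307) = -227044 + (-24360 + 307) = -227044 - 24053 = -251097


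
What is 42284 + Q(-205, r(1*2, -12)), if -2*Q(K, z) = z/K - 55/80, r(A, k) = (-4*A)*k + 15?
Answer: 277387071/6560 ≈ 42285.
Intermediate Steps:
r(A, k) = 15 - 4*A*k (r(A, k) = -4*A*k + 15 = 15 - 4*A*k)
Q(K, z) = 11/32 - z/(2*K) (Q(K, z) = -(z/K - 55/80)/2 = -(z/K - 55*1/80)/2 = -(z/K - 11/16)/2 = -(-11/16 + z/K)/2 = 11/32 - z/(2*K))
42284 + Q(-205, r(1*2, -12)) = 42284 + (11/32 - 1/2*(15 - 4*1*2*(-12))/(-205)) = 42284 + (11/32 - 1/2*(15 - 4*2*(-12))*(-1/205)) = 42284 + (11/32 - 1/2*(15 + 96)*(-1/205)) = 42284 + (11/32 - 1/2*111*(-1/205)) = 42284 + (11/32 + 111/410) = 42284 + 4031/6560 = 277387071/6560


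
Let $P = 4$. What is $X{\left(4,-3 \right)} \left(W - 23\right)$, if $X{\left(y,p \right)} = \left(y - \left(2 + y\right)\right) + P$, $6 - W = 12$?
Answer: $-58$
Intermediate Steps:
$W = -6$ ($W = 6 - 12 = -6$)
$X{\left(y,p \right)} = 2$ ($X{\left(y,p \right)} = \left(y - \left(2 + y\right)\right) + 4 = -2 + 4 = 2$)
$X{\left(4,-3 \right)} \left(W - 23\right) = 2 \left(-6 - 23\right) = 2 \left(-29\right) = -58$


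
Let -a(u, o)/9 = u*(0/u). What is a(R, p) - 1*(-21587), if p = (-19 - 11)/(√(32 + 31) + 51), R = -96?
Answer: 21587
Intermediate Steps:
p = -30/(51 + 3*√7) (p = -30/(√63 + 51) = -30/(3*√7 + 51) = -30/(51 + 3*√7) ≈ -0.50902)
a(u, o) = 0 (a(u, o) = -9*u*0/u = -9*u*0 = -9*0 = 0)
a(R, p) - 1*(-21587) = 0 - 1*(-21587) = 0 + 21587 = 21587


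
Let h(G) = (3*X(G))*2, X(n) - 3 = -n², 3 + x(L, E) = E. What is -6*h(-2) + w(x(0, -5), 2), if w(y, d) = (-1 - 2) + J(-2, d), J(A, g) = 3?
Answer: 36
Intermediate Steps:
x(L, E) = -3 + E
X(n) = 3 - n²
w(y, d) = 0 (w(y, d) = (-1 - 2) + 3 = -3 + 3 = 0)
h(G) = 18 - 6*G² (h(G) = (3*(3 - G²))*2 = (9 - 3*G²)*2 = 18 - 6*G²)
-6*h(-2) + w(x(0, -5), 2) = -6*(18 - 6*(-2)²) + 0 = -6*(18 - 6*4) + 0 = -6*(18 - 24) + 0 = -6*(-6) + 0 = 36 + 0 = 36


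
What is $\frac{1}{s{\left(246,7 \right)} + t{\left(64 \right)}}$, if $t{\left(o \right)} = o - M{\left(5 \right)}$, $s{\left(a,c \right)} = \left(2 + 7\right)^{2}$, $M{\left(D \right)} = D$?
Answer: $\frac{1}{140} \approx 0.0071429$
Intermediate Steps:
$s{\left(a,c \right)} = 81$ ($s{\left(a,c \right)} = 9^{2} = 81$)
$t{\left(o \right)} = -5 + o$ ($t{\left(o \right)} = o - 5 = -5 + o$)
$\frac{1}{s{\left(246,7 \right)} + t{\left(64 \right)}} = \frac{1}{81 + \left(-5 + 64\right)} = \frac{1}{81 + 59} = \frac{1}{140}$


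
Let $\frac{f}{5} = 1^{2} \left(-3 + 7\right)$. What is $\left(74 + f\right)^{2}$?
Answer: $8836$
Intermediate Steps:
$f = 20$ ($f = 5 \cdot 1^{2} \left(-3 + 7\right) = 5 \cdot 1 \cdot 4 = 5 \cdot 4 = 20$)
$\left(74 + f\right)^{2} = \left(74 + 20\right)^{2} = 94^{2} = 8836$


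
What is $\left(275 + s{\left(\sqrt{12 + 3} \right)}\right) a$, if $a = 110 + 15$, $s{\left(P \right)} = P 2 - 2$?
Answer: $34125 + 250 \sqrt{15} \approx 35093.0$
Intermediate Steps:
$s{\left(P \right)} = -2 + 2 P$ ($s{\left(P \right)} = 2 P - 2 = -2 + 2 P$)
$a = 125$
$\left(275 + s{\left(\sqrt{12 + 3} \right)}\right) a = \left(275 - \left(2 - 2 \sqrt{12 + 3}\right)\right) 125 = \left(275 - \left(2 - 2 \sqrt{15}\right)\right) 125 = \left(273 + 2 \sqrt{15}\right) 125 = 34125 + 250 \sqrt{15}$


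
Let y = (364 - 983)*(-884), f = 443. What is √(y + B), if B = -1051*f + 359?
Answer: √81962 ≈ 286.29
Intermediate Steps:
y = 547196 (y = -619*(-884) = 547196)
B = -465234 (B = -1051*443 + 359 = -465593 + 359 = -465234)
√(y + B) = √(547196 - 465234) = √81962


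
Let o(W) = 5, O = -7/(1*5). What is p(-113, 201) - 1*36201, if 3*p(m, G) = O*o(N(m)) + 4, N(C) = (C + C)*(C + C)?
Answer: -36202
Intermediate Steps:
N(C) = 4*C**2 (N(C) = (2*C)*(2*C) = 4*C**2)
O = -7/5 ≈ -1.4000
p(m, G) = -1 (p(m, G) = (-7/5*5 + 4)/3 = (-7 + 4)/3 = (1/3)*(-3) = -1)
p(-113, 201) - 1*36201 = -1 - 1*36201 = -1 - 36201 = -36202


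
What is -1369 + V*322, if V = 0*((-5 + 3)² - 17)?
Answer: -1369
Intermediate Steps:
V = 0 (V = 0*((-2)² - 17) = 0*(4 - 17) = 0*(-13) = 0)
-1369 + V*322 = -1369 + 0*322 = -1369 + 0 = -1369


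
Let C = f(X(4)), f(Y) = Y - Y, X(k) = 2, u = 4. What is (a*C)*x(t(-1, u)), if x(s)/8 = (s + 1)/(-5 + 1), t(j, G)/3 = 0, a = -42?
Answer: 0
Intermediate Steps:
t(j, G) = 0 (t(j, G) = 3*0 = 0)
x(s) = -2 - 2*s (x(s) = 8*((s + 1)/(-5 + 1)) = 8*((1 + s)/(-4)) = 8*((1 + s)*(-¼)) = 8*(-¼ - s/4) = -2 - 2*s)
f(Y) = 0
C = 0
(a*C)*x(t(-1, u)) = (-42*0)*(-2 - 2*0) = 0*(-2 + 0) = 0*(-2) = 0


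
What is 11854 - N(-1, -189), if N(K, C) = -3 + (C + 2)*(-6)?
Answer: 10735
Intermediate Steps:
N(K, C) = -15 - 6*C (N(K, C) = -3 + (2 + C)*(-6) = -3 + (-12 - 6*C) = -15 - 6*C)
11854 - N(-1, -189) = 11854 - (-15 - 6*(-189)) = 11854 - (-15 + 1134) = 11854 - 1*1119 = 11854 - 1119 = 10735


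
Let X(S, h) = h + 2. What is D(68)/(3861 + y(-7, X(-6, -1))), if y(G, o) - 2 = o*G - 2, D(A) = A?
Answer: 34/1927 ≈ 0.017644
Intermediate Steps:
X(S, h) = 2 + h
y(G, o) = G*o (y(G, o) = 2 + (o*G - 2) = 2 + (G*o - 2) = 2 + (-2 + G*o) = G*o)
D(68)/(3861 + y(-7, X(-6, -1))) = 68/(3861 - 7*(2 - 1)) = 68/(3861 - 7*1) = 68/(3861 - 7) = 68/3854 = 68*(1/3854) = 34/1927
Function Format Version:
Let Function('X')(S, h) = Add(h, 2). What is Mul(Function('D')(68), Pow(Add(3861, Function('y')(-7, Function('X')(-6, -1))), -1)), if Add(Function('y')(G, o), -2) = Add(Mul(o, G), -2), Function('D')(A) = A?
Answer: Rational(34, 1927) ≈ 0.017644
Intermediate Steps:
Function('X')(S, h) = Add(2, h)
Function('y')(G, o) = Mul(G, o) (Function('y')(G, o) = Add(2, Add(Mul(o, G), -2)) = Add(2, Add(Mul(G, o), -2)) = Add(2, Add(-2, Mul(G, o))) = Mul(G, o))
Mul(Function('D')(68), Pow(Add(3861, Function('y')(-7, Function('X')(-6, -1))), -1)) = Mul(68, Pow(Add(3861, Mul(-7, Add(2, -1))), -1)) = Mul(68, Pow(Add(3861, Mul(-7, 1)), -1)) = Mul(68, Pow(Add(3861, -7), -1)) = Mul(68, Pow(3854, -1)) = Mul(68, Rational(1, 3854)) = Rational(34, 1927)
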